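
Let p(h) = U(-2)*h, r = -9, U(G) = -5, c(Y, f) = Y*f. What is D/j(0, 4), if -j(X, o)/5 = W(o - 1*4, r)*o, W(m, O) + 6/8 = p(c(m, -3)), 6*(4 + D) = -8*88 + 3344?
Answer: 436/15 ≈ 29.067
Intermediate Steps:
D = 436 (D = -4 + (-8*88 + 3344)/6 = -4 + (-704 + 3344)/6 = -4 + (1/6)*2640 = -4 + 440 = 436)
p(h) = -5*h
W(m, O) = -3/4 + 15*m (W(m, O) = -3/4 - 5*m*(-3) = -3/4 - (-15)*m = -3/4 + 15*m)
j(X, o) = -5*o*(-243/4 + 15*o) (j(X, o) = -5*(-3/4 + 15*(o - 1*4))*o = -5*(-3/4 + 15*(o - 4))*o = -5*(-3/4 + 15*(-4 + o))*o = -5*(-3/4 + (-60 + 15*o))*o = -5*(-243/4 + 15*o)*o = -5*o*(-243/4 + 15*o))
D/j(0, 4) = 436/(((15/4)*4*(81 - 20*4))) = 436/(((15/4)*4*(81 - 80))) = 436/(((15/4)*4*1)) = 436/15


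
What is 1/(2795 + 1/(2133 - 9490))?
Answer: 7357/20562814 ≈ 0.00035778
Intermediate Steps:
1/(2795 + 1/(2133 - 9490)) = 1/(2795 + 1/(-7357)) = 1/(2795 - 1/7357) = 1/(20562814/7357) = 7357/20562814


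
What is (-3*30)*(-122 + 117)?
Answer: 450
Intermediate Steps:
(-3*30)*(-122 + 117) = -90*(-5) = 450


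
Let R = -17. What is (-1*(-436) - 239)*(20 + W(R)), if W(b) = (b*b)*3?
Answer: 174739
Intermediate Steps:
W(b) = 3*b² (W(b) = b²*3 = 3*b²)
(-1*(-436) - 239)*(20 + W(R)) = (-1*(-436) - 239)*(20 + 3*(-17)²) = (436 - 239)*(20 + 3*289) = 197*(20 + 867) = 197*887 = 174739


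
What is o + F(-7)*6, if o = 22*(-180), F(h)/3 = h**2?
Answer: -3078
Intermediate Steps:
F(h) = 3*h**2
o = -3960
o + F(-7)*6 = -3960 + (3*(-7)**2)*6 = -3960 + (3*49)*6 = -3960 + 147*6 = -3960 + 882 = -3078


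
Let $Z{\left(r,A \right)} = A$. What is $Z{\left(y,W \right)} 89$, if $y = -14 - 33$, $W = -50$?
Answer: $-4450$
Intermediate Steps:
$y = -47$ ($y = -14 - 33 = -47$)
$Z{\left(y,W \right)} 89 = \left(-50\right) 89 = -4450$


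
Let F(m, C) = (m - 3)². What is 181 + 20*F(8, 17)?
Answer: 681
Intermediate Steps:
F(m, C) = (-3 + m)²
181 + 20*F(8, 17) = 181 + 20*(-3 + 8)² = 181 + 20*5² = 181 + 20*25 = 181 + 500 = 681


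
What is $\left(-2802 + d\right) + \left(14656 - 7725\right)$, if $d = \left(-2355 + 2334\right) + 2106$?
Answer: $6214$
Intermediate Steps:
$d = 2085$ ($d = -21 + 2106 = 2085$)
$\left(-2802 + d\right) + \left(14656 - 7725\right) = \left(-2802 + 2085\right) + \left(14656 - 7725\right) = -717 + \left(14656 - 7725\right) = -717 + 6931 = 6214$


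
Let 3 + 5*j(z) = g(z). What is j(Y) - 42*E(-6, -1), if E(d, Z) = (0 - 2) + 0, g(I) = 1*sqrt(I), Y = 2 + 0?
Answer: 417/5 + sqrt(2)/5 ≈ 83.683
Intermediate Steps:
Y = 2
g(I) = sqrt(I)
j(z) = -3/5 + sqrt(z)/5
E(d, Z) = -2 (E(d, Z) = -2 + 0 = -2)
j(Y) - 42*E(-6, -1) = (-3/5 + sqrt(2)/5) - 42*(-2) = (-3/5 + sqrt(2)/5) + 84 = 417/5 + sqrt(2)/5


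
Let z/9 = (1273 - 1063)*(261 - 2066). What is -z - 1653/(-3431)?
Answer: 11704686603/3431 ≈ 3.4115e+6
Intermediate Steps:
z = -3411450 (z = 9*((1273 - 1063)*(261 - 2066)) = 9*(210*(-1805)) = 9*(-379050) = -3411450)
-z - 1653/(-3431) = -1*(-3411450) - 1653/(-3431) = 3411450 - 1653*(-1)/3431 = 3411450 - 1*(-1653/3431) = 3411450 + 1653/3431 = 11704686603/3431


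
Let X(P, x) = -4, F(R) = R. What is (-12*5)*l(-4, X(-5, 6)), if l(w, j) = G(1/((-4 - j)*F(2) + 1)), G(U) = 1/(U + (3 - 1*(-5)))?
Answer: -20/3 ≈ -6.6667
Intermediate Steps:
G(U) = 1/(8 + U) (G(U) = 1/(U + (3 + 5)) = 1/(U + 8) = 1/(8 + U))
l(w, j) = 1/(8 + 1/(-7 - 2*j)) (l(w, j) = 1/(8 + 1/((-4 - j)*2 + 1)) = 1/(8 + 1/((-8 - 2*j) + 1)) = 1/(8 + 1/(-7 - 2*j)))
(-12*5)*l(-4, X(-5, 6)) = (-12*5)*((7 + 2*(-4))/(55 + 16*(-4))) = -60*(7 - 8)/(55 - 64) = -60*(-1)/(-9) = -(-20)*(-1)/3 = -60*1/9 = -20/3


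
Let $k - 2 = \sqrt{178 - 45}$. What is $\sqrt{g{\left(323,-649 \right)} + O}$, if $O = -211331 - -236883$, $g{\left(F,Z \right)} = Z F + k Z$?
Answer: $\sqrt{-185373 - 649 \sqrt{133}} \approx 439.16 i$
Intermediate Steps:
$k = 2 + \sqrt{133}$ ($k = 2 + \sqrt{178 - 45} = 2 + \sqrt{133} \approx 13.533$)
$g{\left(F,Z \right)} = F Z + Z \left(2 + \sqrt{133}\right)$ ($g{\left(F,Z \right)} = Z F + \left(2 + \sqrt{133}\right) Z = F Z + Z \left(2 + \sqrt{133}\right)$)
$O = 25552$ ($O = -211331 + 236883 = 25552$)
$\sqrt{g{\left(323,-649 \right)} + O} = \sqrt{- 649 \left(2 + 323 + \sqrt{133}\right) + 25552} = \sqrt{- 649 \left(325 + \sqrt{133}\right) + 25552} = \sqrt{\left(-210925 - 649 \sqrt{133}\right) + 25552} = \sqrt{-185373 - 649 \sqrt{133}}$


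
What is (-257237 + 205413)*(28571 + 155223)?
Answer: -9524940256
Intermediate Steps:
(-257237 + 205413)*(28571 + 155223) = -51824*183794 = -9524940256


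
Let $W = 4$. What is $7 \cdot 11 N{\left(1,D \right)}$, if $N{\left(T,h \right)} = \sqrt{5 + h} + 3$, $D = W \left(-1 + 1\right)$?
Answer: $231 + 77 \sqrt{5} \approx 403.18$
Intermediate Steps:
$D = 0$ ($D = 4 \left(-1 + 1\right) = 4 \cdot 0 = 0$)
$N{\left(T,h \right)} = 3 + \sqrt{5 + h}$
$7 \cdot 11 N{\left(1,D \right)} = 7 \cdot 11 \left(3 + \sqrt{5 + 0}\right) = 77 \left(3 + \sqrt{5}\right) = 231 + 77 \sqrt{5}$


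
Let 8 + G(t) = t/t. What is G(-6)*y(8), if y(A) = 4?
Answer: -28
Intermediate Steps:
G(t) = -7 (G(t) = -8 + t/t = -8 + 1 = -7)
G(-6)*y(8) = -7*4 = -28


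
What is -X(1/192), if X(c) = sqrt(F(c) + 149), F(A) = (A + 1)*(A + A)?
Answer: -sqrt(5493122)/192 ≈ -12.207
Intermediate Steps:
F(A) = 2*A*(1 + A) (F(A) = (1 + A)*(2*A) = 2*A*(1 + A))
X(c) = sqrt(149 + 2*c*(1 + c)) (X(c) = sqrt(2*c*(1 + c) + 149) = sqrt(149 + 2*c*(1 + c)))
-X(1/192) = -sqrt(149 + 2*(1 + 1/192)/192) = -sqrt(149 + 2*(1/192)*(1 + 1/192)) = -sqrt(149 + 2*(1/192)*(193/192)) = -sqrt(149 + 193/18432) = -sqrt(2746561/18432) = -sqrt(5493122)/192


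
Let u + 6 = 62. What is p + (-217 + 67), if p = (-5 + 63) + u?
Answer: -36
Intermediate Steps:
u = 56 (u = -6 + 62 = 56)
p = 114 (p = (-5 + 63) + 56 = 58 + 56 = 114)
p + (-217 + 67) = 114 + (-217 + 67) = 114 - 150 = -36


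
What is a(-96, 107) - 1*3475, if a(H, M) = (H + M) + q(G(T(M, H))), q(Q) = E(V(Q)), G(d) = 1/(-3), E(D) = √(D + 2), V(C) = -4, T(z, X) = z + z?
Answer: -3464 + I*√2 ≈ -3464.0 + 1.4142*I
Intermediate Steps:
T(z, X) = 2*z
E(D) = √(2 + D)
G(d) = -⅓
q(Q) = I*√2 (q(Q) = √(2 - 4) = √(-2) = I*√2)
a(H, M) = H + M + I*√2 (a(H, M) = (H + M) + I*√2 = H + M + I*√2)
a(-96, 107) - 1*3475 = (-96 + 107 + I*√2) - 1*3475 = (11 + I*√2) - 3475 = -3464 + I*√2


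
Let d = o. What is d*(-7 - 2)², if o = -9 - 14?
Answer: -1863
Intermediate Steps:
o = -23
d = -23
d*(-7 - 2)² = -23*(-7 - 2)² = -23*(-9)² = -23*81 = -1863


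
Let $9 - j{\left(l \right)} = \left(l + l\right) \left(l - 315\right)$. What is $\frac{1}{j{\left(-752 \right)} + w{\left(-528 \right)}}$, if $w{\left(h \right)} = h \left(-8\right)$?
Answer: $- \frac{1}{1600535} \approx -6.2479 \cdot 10^{-7}$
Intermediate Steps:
$w{\left(h \right)} = - 8 h$
$j{\left(l \right)} = 9 - 2 l \left(-315 + l\right)$ ($j{\left(l \right)} = 9 - \left(l + l\right) \left(l - 315\right) = 9 - 2 l \left(-315 + l\right)$)
$\frac{1}{j{\left(-752 \right)} + w{\left(-528 \right)}} = \frac{1}{\left(9 - 2 \left(-752\right)^{2} + 630 \left(-752\right)\right) - -4224} = \frac{1}{\left(9 - 1131008 - 473760\right) + 4224} = \frac{1}{-1604759 + 4224} = \frac{1}{-1600535} = - \frac{1}{1600535}$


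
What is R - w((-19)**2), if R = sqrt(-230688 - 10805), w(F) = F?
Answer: -361 + I*sqrt(241493) ≈ -361.0 + 491.42*I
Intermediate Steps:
R = I*sqrt(241493) (R = sqrt(-241493) = I*sqrt(241493) ≈ 491.42*I)
R - w((-19)**2) = I*sqrt(241493) - 1*(-19)**2 = I*sqrt(241493) - 1*361 = I*sqrt(241493) - 361 = -361 + I*sqrt(241493)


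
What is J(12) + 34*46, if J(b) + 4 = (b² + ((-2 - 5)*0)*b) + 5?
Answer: 1709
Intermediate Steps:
J(b) = 1 + b² (J(b) = -4 + ((b² + ((-2 - 5)*0)*b) + 5) = -4 + ((b² + (-7*0)*b) + 5) = -4 + ((b² + 0*b) + 5) = -4 + ((b² + 0) + 5) = -4 + (b² + 5) = -4 + (5 + b²) = 1 + b²)
J(12) + 34*46 = (1 + 12²) + 34*46 = (1 + 144) + 1564 = 145 + 1564 = 1709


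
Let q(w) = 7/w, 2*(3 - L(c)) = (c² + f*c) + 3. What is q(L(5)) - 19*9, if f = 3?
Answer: -6341/37 ≈ -171.38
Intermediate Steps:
L(c) = 3/2 - 3*c/2 - c²/2 (L(c) = 3 - ((c² + 3*c) + 3)/2 = 3 - (3 + c² + 3*c)/2 = 3 + (-3/2 - 3*c/2 - c²/2) = 3/2 - 3*c/2 - c²/2)
q(L(5)) - 19*9 = 7/(3/2 - 3/2*5 - ½*5²) - 19*9 = 7/(3/2 - 15/2 - ½*25) - 171 = 7/(3/2 - 15/2 - 25/2) - 171 = 7/(-37/2) - 171 = 7*(-2/37) - 171 = -14/37 - 171 = -6341/37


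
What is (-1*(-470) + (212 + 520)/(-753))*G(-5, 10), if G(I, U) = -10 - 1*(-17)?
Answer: 824082/251 ≈ 3283.2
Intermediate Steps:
G(I, U) = 7 (G(I, U) = -10 + 17 = 7)
(-1*(-470) + (212 + 520)/(-753))*G(-5, 10) = (-1*(-470) + (212 + 520)/(-753))*7 = (470 + 732*(-1/753))*7 = (470 - 244/251)*7 = (117726/251)*7 = 824082/251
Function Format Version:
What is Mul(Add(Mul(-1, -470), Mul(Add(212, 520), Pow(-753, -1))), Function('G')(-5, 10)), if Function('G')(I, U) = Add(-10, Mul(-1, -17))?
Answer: Rational(824082, 251) ≈ 3283.2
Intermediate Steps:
Function('G')(I, U) = 7 (Function('G')(I, U) = Add(-10, 17) = 7)
Mul(Add(Mul(-1, -470), Mul(Add(212, 520), Pow(-753, -1))), Function('G')(-5, 10)) = Mul(Add(Mul(-1, -470), Mul(Add(212, 520), Pow(-753, -1))), 7) = Mul(Add(470, Mul(732, Rational(-1, 753))), 7) = Mul(Add(470, Rational(-244, 251)), 7) = Mul(Rational(117726, 251), 7) = Rational(824082, 251)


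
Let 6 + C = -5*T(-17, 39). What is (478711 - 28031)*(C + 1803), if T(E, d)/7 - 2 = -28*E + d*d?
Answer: -30721954240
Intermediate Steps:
T(E, d) = 14 - 196*E + 7*d² (T(E, d) = 14 + 7*(-28*E + d*d) = 14 + 7*(-28*E + d²) = 14 + 7*(d² - 28*E) = 14 + (-196*E + 7*d²) = 14 - 196*E + 7*d²)
C = -69971 (C = -6 - 5*(14 - 196*(-17) + 7*39²) = -6 - 5*(14 + 3332 + 7*1521) = -6 - 5*(14 + 3332 + 10647) = -6 - 5*13993 = -6 - 69965 = -69971)
(478711 - 28031)*(C + 1803) = (478711 - 28031)*(-69971 + 1803) = 450680*(-68168) = -30721954240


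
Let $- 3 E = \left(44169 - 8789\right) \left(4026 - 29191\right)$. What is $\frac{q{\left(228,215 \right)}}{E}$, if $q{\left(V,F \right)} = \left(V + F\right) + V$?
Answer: $\frac{33}{14595700} \approx 2.2609 \cdot 10^{-6}$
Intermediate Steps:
$q{\left(V,F \right)} = F + 2 V$ ($q{\left(V,F \right)} = \left(F + V\right) + V = F + 2 V$)
$E = \frac{890337700}{3}$ ($E = - \frac{\left(44169 - 8789\right) \left(4026 - 29191\right)}{3} = - \frac{35380 \left(-25165\right)}{3} = \left(- \frac{1}{3}\right) \left(-890337700\right) = \frac{890337700}{3} \approx 2.9678 \cdot 10^{8}$)
$\frac{q{\left(228,215 \right)}}{E} = \frac{215 + 2 \cdot 228}{\frac{890337700}{3}} = \left(215 + 456\right) \frac{3}{890337700} = 671 \cdot \frac{3}{890337700} = \frac{33}{14595700}$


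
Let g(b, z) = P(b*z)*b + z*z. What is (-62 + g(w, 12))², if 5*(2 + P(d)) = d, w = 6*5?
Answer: 4761124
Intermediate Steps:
w = 30
P(d) = -2 + d/5
g(b, z) = z² + b*(-2 + b*z/5) (g(b, z) = (-2 + (b*z)/5)*b + z*z = (-2 + b*z/5)*b + z² = b*(-2 + b*z/5) + z² = z² + b*(-2 + b*z/5))
(-62 + g(w, 12))² = (-62 + (12² + (⅕)*30*(-10 + 30*12)))² = (-62 + (144 + (⅕)*30*(-10 + 360)))² = (-62 + (144 + (⅕)*30*350))² = (-62 + (144 + 2100))² = (-62 + 2244)² = 2182² = 4761124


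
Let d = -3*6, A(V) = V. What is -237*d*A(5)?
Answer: 21330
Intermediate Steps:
d = -18
-237*d*A(5) = -(-4266)*5 = -237*(-90) = 21330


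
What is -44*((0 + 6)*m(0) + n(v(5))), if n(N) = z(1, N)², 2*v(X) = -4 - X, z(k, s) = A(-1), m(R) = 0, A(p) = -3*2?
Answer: -1584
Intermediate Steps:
A(p) = -6
z(k, s) = -6
v(X) = -2 - X/2 (v(X) = (-4 - X)/2 = -2 - X/2)
n(N) = 36 (n(N) = (-6)² = 36)
-44*((0 + 6)*m(0) + n(v(5))) = -44*((0 + 6)*0 + 36) = -44*(6*0 + 36) = -44*(0 + 36) = -44*36 = -1584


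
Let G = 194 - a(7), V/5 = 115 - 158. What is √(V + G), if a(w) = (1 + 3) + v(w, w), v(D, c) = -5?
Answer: 2*I*√5 ≈ 4.4721*I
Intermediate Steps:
a(w) = -1 (a(w) = (1 + 3) - 5 = 4 - 5 = -1)
V = -215 (V = 5*(115 - 158) = 5*(-43) = -215)
G = 195 (G = 194 - 1*(-1) = 194 + 1 = 195)
√(V + G) = √(-215 + 195) = √(-20) = 2*I*√5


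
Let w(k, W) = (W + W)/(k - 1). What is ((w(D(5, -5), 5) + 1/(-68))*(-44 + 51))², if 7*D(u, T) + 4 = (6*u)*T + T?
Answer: 297252081/31854736 ≈ 9.3315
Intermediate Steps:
D(u, T) = -4/7 + T/7 + 6*T*u/7 (D(u, T) = -4/7 + ((6*u)*T + T)/7 = -4/7 + (6*T*u + T)/7 = -4/7 + (T + 6*T*u)/7 = -4/7 + (T/7 + 6*T*u/7) = -4/7 + T/7 + 6*T*u/7)
w(k, W) = 2*W/(-1 + k) (w(k, W) = (2*W)/(-1 + k) = 2*W/(-1 + k))
((w(D(5, -5), 5) + 1/(-68))*(-44 + 51))² = ((2*5/(-1 + (-4/7 + (⅐)*(-5) + (6/7)*(-5)*5)) + 1/(-68))*(-44 + 51))² = ((2*5/(-1 + (-4/7 - 5/7 - 150/7)) - 1/68)*7)² = ((2*5/(-1 - 159/7) - 1/68)*7)² = ((2*5/(-166/7) - 1/68)*7)² = ((2*5*(-7/166) - 1/68)*7)² = ((-35/83 - 1/68)*7)² = (-2463/5644*7)² = (-17241/5644)² = 297252081/31854736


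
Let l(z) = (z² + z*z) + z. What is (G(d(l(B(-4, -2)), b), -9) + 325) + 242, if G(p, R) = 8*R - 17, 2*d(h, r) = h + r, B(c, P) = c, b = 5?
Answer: 478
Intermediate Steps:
l(z) = z + 2*z² (l(z) = (z² + z²) + z = 2*z² + z = z + 2*z²)
d(h, r) = h/2 + r/2 (d(h, r) = (h + r)/2 = h/2 + r/2)
G(p, R) = -17 + 8*R
(G(d(l(B(-4, -2)), b), -9) + 325) + 242 = ((-17 + 8*(-9)) + 325) + 242 = ((-17 - 72) + 325) + 242 = (-89 + 325) + 242 = 236 + 242 = 478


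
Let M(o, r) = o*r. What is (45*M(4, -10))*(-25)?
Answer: 45000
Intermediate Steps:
(45*M(4, -10))*(-25) = (45*(4*(-10)))*(-25) = (45*(-40))*(-25) = -1800*(-25) = 45000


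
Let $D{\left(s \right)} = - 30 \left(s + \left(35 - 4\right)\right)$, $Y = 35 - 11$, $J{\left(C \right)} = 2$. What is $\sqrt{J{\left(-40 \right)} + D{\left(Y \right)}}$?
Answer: $4 i \sqrt{103} \approx 40.596 i$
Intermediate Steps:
$Y = 24$
$D{\left(s \right)} = -930 - 30 s$ ($D{\left(s \right)} = - 30 \left(s + 31\right) = - 30 \left(31 + s\right) = -930 - 30 s$)
$\sqrt{J{\left(-40 \right)} + D{\left(Y \right)}} = \sqrt{2 - 1650} = \sqrt{-1648} = 4 i \sqrt{103}$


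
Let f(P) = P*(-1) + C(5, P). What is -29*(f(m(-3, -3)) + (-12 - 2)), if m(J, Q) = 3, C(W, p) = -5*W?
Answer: 1218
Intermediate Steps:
f(P) = -25 - P (f(P) = P*(-1) - 5*5 = -P - 25 = -25 - P)
-29*(f(m(-3, -3)) + (-12 - 2)) = -29*((-25 - 1*3) + (-12 - 2)) = -29*((-25 - 3) - 14) = -29*(-28 - 14) = -29*(-42) = 1218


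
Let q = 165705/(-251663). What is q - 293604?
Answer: -73889429157/251663 ≈ -2.9360e+5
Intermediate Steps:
q = -165705/251663 (q = 165705*(-1/251663) = -165705/251663 ≈ -0.65844)
q - 293604 = -165705/251663 - 293604 = -73889429157/251663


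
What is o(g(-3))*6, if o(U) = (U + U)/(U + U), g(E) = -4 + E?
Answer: 6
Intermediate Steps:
o(U) = 1 (o(U) = (2*U)/((2*U)) = (2*U)*(1/(2*U)) = 1)
o(g(-3))*6 = 1*6 = 6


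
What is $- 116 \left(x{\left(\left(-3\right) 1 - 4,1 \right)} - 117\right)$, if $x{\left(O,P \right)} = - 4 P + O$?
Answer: $14848$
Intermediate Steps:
$x{\left(O,P \right)} = O - 4 P$
$- 116 \left(x{\left(\left(-3\right) 1 - 4,1 \right)} - 117\right) = - 116 \left(\left(\left(\left(-3\right) 1 - 4\right) - 4\right) - 117\right) = - 116 \left(\left(\left(-3 - 4\right) - 4\right) - 117\right) = - 116 \left(\left(-7 - 4\right) - 117\right) = - 116 \left(-11 - 117\right) = \left(-116\right) \left(-128\right) = 14848$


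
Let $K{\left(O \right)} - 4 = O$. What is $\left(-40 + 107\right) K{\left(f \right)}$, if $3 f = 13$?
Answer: $\frac{1675}{3} \approx 558.33$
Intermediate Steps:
$f = \frac{13}{3}$ ($f = \frac{1}{3} \cdot 13 = \frac{13}{3} \approx 4.3333$)
$K{\left(O \right)} = 4 + O$
$\left(-40 + 107\right) K{\left(f \right)} = \left(-40 + 107\right) \left(4 + \frac{13}{3}\right) = 67 \cdot \frac{25}{3} = \frac{1675}{3}$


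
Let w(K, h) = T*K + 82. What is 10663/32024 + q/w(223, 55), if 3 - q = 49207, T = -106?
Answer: 456721631/188589336 ≈ 2.4218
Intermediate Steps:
q = -49204 (q = 3 - 1*49207 = 3 - 49207 = -49204)
w(K, h) = 82 - 106*K (w(K, h) = -106*K + 82 = 82 - 106*K)
10663/32024 + q/w(223, 55) = 10663/32024 - 49204/(82 - 106*223) = 10663*(1/32024) - 49204/(82 - 23638) = 10663/32024 - 49204/(-23556) = 10663/32024 - 49204*(-1/23556) = 10663/32024 + 12301/5889 = 456721631/188589336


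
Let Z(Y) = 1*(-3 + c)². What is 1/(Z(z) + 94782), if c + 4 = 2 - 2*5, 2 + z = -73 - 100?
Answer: 1/95007 ≈ 1.0526e-5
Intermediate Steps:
z = -175 (z = -2 + (-73 - 100) = -2 - 173 = -175)
c = -12 (c = -4 + (2 - 2*5) = -4 + (2 - 10) = -4 - 8 = -12)
Z(Y) = 225 (Z(Y) = 1*(-3 - 12)² = 1*(-15)² = 1*225 = 225)
1/(Z(z) + 94782) = 1/(225 + 94782) = 1/95007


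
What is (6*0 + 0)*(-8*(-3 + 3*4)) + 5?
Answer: 5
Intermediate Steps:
(6*0 + 0)*(-8*(-3 + 3*4)) + 5 = (0 + 0)*(-8*(-3 + 12)) + 5 = 0*(-8*9) + 5 = 0*(-72) + 5 = 0 + 5 = 5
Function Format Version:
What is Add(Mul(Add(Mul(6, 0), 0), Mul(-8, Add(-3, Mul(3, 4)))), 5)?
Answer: 5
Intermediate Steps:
Add(Mul(Add(Mul(6, 0), 0), Mul(-8, Add(-3, Mul(3, 4)))), 5) = Add(Mul(Add(0, 0), Mul(-8, Add(-3, 12))), 5) = Add(Mul(0, Mul(-8, 9)), 5) = Add(Mul(0, -72), 5) = Add(0, 5) = 5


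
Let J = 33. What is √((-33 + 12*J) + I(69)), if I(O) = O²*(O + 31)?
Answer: √476463 ≈ 690.26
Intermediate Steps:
I(O) = O²*(31 + O)
√((-33 + 12*J) + I(69)) = √((-33 + 12*33) + 69²*(31 + 69)) = √((-33 + 396) + 4761*100) = √(363 + 476100) = √476463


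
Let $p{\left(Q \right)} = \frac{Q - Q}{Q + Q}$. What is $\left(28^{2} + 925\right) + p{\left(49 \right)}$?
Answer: $1709$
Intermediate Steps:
$p{\left(Q \right)} = 0$ ($p{\left(Q \right)} = \frac{0}{2 Q} = 0 \frac{1}{2 Q} = 0$)
$\left(28^{2} + 925\right) + p{\left(49 \right)} = \left(28^{2} + 925\right) + 0 = \left(784 + 925\right) + 0 = 1709 + 0 = 1709$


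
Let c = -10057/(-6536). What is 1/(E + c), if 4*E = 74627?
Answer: 6536/121950575 ≈ 5.3595e-5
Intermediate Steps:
E = 74627/4 (E = (¼)*74627 = 74627/4 ≈ 18657.)
c = 10057/6536 (c = -10057*(-1/6536) = 10057/6536 ≈ 1.5387)
1/(E + c) = 1/(74627/4 + 10057/6536) = 1/(121950575/6536) = 6536/121950575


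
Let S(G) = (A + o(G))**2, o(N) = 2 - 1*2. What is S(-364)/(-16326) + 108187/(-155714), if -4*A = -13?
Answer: -14143245529/20337494112 ≈ -0.69543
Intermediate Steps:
A = 13/4 (A = -1/4*(-13) = 13/4 ≈ 3.2500)
o(N) = 0 (o(N) = 2 - 2 = 0)
S(G) = 169/16 (S(G) = (13/4 + 0)**2 = (13/4)**2 = 169/16)
S(-364)/(-16326) + 108187/(-155714) = (169/16)/(-16326) + 108187/(-155714) = (169/16)*(-1/16326) + 108187*(-1/155714) = -169/261216 - 108187/155714 = -14143245529/20337494112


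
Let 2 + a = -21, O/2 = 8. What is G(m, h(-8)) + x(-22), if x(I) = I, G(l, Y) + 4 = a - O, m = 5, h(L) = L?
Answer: -65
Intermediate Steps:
O = 16 (O = 2*8 = 16)
a = -23 (a = -2 - 21 = -23)
G(l, Y) = -43 (G(l, Y) = -4 + (-23 - 1*16) = -4 + (-23 - 16) = -4 - 39 = -43)
G(m, h(-8)) + x(-22) = -43 - 22 = -65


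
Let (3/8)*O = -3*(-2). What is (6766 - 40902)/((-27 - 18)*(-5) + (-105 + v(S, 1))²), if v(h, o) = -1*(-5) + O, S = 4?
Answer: -34136/7281 ≈ -4.6884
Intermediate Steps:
O = 16 (O = 8*(-3*(-2))/3 = (8/3)*6 = 16)
v(h, o) = 21 (v(h, o) = -1*(-5) + 16 = 5 + 16 = 21)
(6766 - 40902)/((-27 - 18)*(-5) + (-105 + v(S, 1))²) = (6766 - 40902)/((-27 - 18)*(-5) + (-105 + 21)²) = -34136/(-45*(-5) + (-84)²) = -34136/(225 + 7056) = -34136/7281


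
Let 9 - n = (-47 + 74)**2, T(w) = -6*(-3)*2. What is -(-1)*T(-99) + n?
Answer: -684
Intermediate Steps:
T(w) = 36 (T(w) = 18*2 = 36)
n = -720 (n = 9 - (-47 + 74)**2 = 9 - 1*27**2 = 9 - 1*729 = 9 - 729 = -720)
-(-1)*T(-99) + n = -(-1)*36 - 720 = -1*(-36) - 720 = 36 - 720 = -684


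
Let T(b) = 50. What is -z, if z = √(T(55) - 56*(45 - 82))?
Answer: -√2122 ≈ -46.065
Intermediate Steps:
z = √2122 (z = √(50 - 56*(45 - 82)) = √(50 - 56*(-37)) = √(50 + 2072) = √2122 ≈ 46.065)
-z = -√2122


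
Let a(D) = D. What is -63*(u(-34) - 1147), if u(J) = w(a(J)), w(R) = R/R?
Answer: 72198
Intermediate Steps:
w(R) = 1
u(J) = 1
-63*(u(-34) - 1147) = -63*(1 - 1147) = -63*(-1146) = 72198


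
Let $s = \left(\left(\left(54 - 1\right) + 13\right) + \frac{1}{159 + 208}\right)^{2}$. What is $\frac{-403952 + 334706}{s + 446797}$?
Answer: $- \frac{4663337247}{30382697431} \approx -0.15349$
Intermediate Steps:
$s = \frac{586753729}{134689}$ ($s = \left(\left(53 + 13\right) + \frac{1}{367}\right)^{2} = \left(66 + \frac{1}{367}\right)^{2} = \left(\frac{24223}{367}\right)^{2} = \frac{586753729}{134689} \approx 4356.4$)
$\frac{-403952 + 334706}{s + 446797} = \frac{-403952 + 334706}{\frac{586753729}{134689} + 446797} = - \frac{69246}{\frac{60765394862}{134689}} = \left(-69246\right) \frac{134689}{60765394862} = - \frac{4663337247}{30382697431}$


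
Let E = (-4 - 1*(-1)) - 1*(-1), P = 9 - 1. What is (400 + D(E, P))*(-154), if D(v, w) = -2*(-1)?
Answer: -61908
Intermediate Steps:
P = 8
E = -2 (E = (-4 + 1) + 1 = -3 + 1 = -2)
D(v, w) = 2
(400 + D(E, P))*(-154) = (400 + 2)*(-154) = 402*(-154) = -61908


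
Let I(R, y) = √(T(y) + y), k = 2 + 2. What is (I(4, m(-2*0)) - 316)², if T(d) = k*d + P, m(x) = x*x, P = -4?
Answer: 99852 - 1264*I ≈ 99852.0 - 1264.0*I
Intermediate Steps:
m(x) = x²
k = 4
T(d) = -4 + 4*d (T(d) = 4*d - 4 = -4 + 4*d)
I(R, y) = √(-4 + 5*y) (I(R, y) = √((-4 + 4*y) + y) = √(-4 + 5*y))
(I(4, m(-2*0)) - 316)² = (√(-4 + 5*(-2*0)²) - 316)² = (√(-4 + 5*0²) - 316)² = (√(-4 + 5*0) - 316)² = (√(-4 + 0) - 316)² = (√(-4) - 316)² = (2*I - 316)² = (-316 + 2*I)²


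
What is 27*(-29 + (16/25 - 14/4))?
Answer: -43011/50 ≈ -860.22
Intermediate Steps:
27*(-29 + (16/25 - 14/4)) = 27*(-29 + (16*(1/25) - 14*¼)) = 27*(-29 + (16/25 - 7/2)) = 27*(-29 - 143/50) = 27*(-1593/50) = -43011/50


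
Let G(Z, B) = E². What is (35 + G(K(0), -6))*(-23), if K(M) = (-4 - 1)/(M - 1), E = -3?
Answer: -1012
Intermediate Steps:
K(M) = -5/(-1 + M)
G(Z, B) = 9 (G(Z, B) = (-3)² = 9)
(35 + G(K(0), -6))*(-23) = (35 + 9)*(-23) = 44*(-23) = -1012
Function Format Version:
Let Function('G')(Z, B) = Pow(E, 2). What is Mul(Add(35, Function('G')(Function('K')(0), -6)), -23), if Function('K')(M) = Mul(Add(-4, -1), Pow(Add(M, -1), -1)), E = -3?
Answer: -1012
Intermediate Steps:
Function('K')(M) = Mul(-5, Pow(Add(-1, M), -1))
Function('G')(Z, B) = 9 (Function('G')(Z, B) = Pow(-3, 2) = 9)
Mul(Add(35, Function('G')(Function('K')(0), -6)), -23) = Mul(Add(35, 9), -23) = Mul(44, -23) = -1012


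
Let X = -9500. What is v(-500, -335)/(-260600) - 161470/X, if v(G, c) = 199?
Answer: 84154383/4951400 ≈ 16.996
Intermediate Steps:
v(-500, -335)/(-260600) - 161470/X = 199/(-260600) - 161470/(-9500) = 199*(-1/260600) - 161470*(-1/9500) = -199/260600 + 16147/950 = 84154383/4951400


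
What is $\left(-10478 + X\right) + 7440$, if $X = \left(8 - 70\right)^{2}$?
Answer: $806$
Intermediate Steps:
$X = 3844$ ($X = \left(-62\right)^{2} = 3844$)
$\left(-10478 + X\right) + 7440 = \left(-10478 + 3844\right) + 7440 = -6634 + 7440 = 806$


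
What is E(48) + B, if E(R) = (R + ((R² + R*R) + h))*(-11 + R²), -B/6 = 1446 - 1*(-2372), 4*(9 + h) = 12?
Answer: 10639542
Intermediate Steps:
h = -6 (h = -9 + (¼)*12 = -9 + 3 = -6)
B = -22908 (B = -6*(1446 - 1*(-2372)) = -6*(1446 + 2372) = -6*3818 = -22908)
E(R) = (-11 + R²)*(-6 + R + 2*R²) (E(R) = (R + ((R² + R*R) - 6))*(-11 + R²) = (R + ((R² + R²) - 6))*(-11 + R²) = (R + (2*R² - 6))*(-11 + R²) = (R + (-6 + 2*R²))*(-11 + R²) = (-6 + R + 2*R²)*(-11 + R²) = (-11 + R²)*(-6 + R + 2*R²))
E(48) + B = (66 + 48³ - 28*48² - 11*48 + 2*48⁴) - 22908 = (66 + 110592 - 28*2304 - 528 + 2*5308416) - 22908 = (66 + 110592 - 64512 - 528 + 10616832) - 22908 = 10662450 - 22908 = 10639542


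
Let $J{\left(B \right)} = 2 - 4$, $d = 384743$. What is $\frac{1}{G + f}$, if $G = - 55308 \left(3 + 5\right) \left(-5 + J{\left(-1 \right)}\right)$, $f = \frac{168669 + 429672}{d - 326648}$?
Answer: $\frac{19365}{59978406967} \approx 3.2287 \cdot 10^{-7}$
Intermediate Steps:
$f = \frac{199447}{19365}$ ($f = \frac{168669 + 429672}{384743 - 326648} = \frac{598341}{58095} = 598341 \cdot \frac{1}{58095} = \frac{199447}{19365} \approx 10.299$)
$J{\left(B \right)} = -2$ ($J{\left(B \right)} = 2 - 4 = -2$)
$G = 3097248$ ($G = - 55308 \left(3 + 5\right) \left(-5 - 2\right) = - 55308 \cdot 8 \left(-7\right) = \left(-55308\right) \left(-56\right) = 3097248$)
$\frac{1}{G + f} = \frac{1}{3097248 + \frac{199447}{19365}} = \frac{1}{\frac{59978406967}{19365}} = \frac{19365}{59978406967}$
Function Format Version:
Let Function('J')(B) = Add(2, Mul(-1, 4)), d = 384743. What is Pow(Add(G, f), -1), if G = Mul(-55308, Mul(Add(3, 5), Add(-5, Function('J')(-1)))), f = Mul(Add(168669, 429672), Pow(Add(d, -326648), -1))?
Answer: Rational(19365, 59978406967) ≈ 3.2287e-7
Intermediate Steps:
f = Rational(199447, 19365) (f = Mul(Add(168669, 429672), Pow(Add(384743, -326648), -1)) = Mul(598341, Pow(58095, -1)) = Mul(598341, Rational(1, 58095)) = Rational(199447, 19365) ≈ 10.299)
Function('J')(B) = -2 (Function('J')(B) = Add(2, -4) = -2)
G = 3097248 (G = Mul(-55308, Mul(Add(3, 5), Add(-5, -2))) = Mul(-55308, Mul(8, -7)) = Mul(-55308, -56) = 3097248)
Pow(Add(G, f), -1) = Pow(Add(3097248, Rational(199447, 19365)), -1) = Pow(Rational(59978406967, 19365), -1) = Rational(19365, 59978406967)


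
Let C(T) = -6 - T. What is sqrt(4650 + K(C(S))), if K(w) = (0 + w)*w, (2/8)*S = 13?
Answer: sqrt(8014) ≈ 89.521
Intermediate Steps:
S = 52 (S = 4*13 = 52)
K(w) = w**2 (K(w) = w*w = w**2)
sqrt(4650 + K(C(S))) = sqrt(4650 + (-6 - 1*52)**2) = sqrt(4650 + (-6 - 52)**2) = sqrt(4650 + (-58)**2) = sqrt(4650 + 3364) = sqrt(8014)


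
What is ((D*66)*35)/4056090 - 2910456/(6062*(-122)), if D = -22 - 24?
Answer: 97720711720/24997817873 ≈ 3.9092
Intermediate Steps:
D = -46
((D*66)*35)/4056090 - 2910456/(6062*(-122)) = (-46*66*35)/4056090 - 2910456/(6062*(-122)) = -3036*35*(1/4056090) - 2910456/(-739564) = -106260*1/4056090 - 2910456*(-1/739564) = -3542/135203 + 727614/184891 = 97720711720/24997817873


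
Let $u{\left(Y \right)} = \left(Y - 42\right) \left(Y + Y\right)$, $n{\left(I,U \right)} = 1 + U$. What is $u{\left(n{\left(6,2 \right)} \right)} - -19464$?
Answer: $19230$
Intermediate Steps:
$u{\left(Y \right)} = 2 Y \left(-42 + Y\right)$ ($u{\left(Y \right)} = \left(-42 + Y\right) 2 Y = 2 Y \left(-42 + Y\right)$)
$u{\left(n{\left(6,2 \right)} \right)} - -19464 = 2 \left(1 + 2\right) \left(-42 + \left(1 + 2\right)\right) - -19464 = 2 \cdot 3 \left(-42 + 3\right) + 19464 = 2 \cdot 3 \left(-39\right) + 19464 = -234 + 19464 = 19230$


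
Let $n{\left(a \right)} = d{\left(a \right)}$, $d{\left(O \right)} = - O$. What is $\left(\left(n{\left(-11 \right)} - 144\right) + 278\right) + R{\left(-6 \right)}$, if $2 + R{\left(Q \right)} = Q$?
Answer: $137$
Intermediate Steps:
$R{\left(Q \right)} = -2 + Q$
$n{\left(a \right)} = - a$
$\left(\left(n{\left(-11 \right)} - 144\right) + 278\right) + R{\left(-6 \right)} = \left(\left(\left(-1\right) \left(-11\right) - 144\right) + 278\right) - 8 = \left(\left(11 - 144\right) + 278\right) - 8 = \left(-133 + 278\right) - 8 = 145 - 8 = 137$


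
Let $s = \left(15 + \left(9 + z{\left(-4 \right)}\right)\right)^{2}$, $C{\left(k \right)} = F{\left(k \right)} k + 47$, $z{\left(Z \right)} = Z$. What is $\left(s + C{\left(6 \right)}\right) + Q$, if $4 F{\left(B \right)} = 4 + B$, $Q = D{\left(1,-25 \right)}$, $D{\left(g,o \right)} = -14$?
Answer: $448$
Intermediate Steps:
$Q = -14$
$F{\left(B \right)} = 1 + \frac{B}{4}$ ($F{\left(B \right)} = \frac{4 + B}{4} = 1 + \frac{B}{4}$)
$C{\left(k \right)} = 47 + k \left(1 + \frac{k}{4}\right)$ ($C{\left(k \right)} = \left(1 + \frac{k}{4}\right) k + 47 = k \left(1 + \frac{k}{4}\right) + 47 = 47 + k \left(1 + \frac{k}{4}\right)$)
$s = 400$ ($s = \left(15 + \left(9 - 4\right)\right)^{2} = \left(15 + 5\right)^{2} = 20^{2} = 400$)
$\left(s + C{\left(6 \right)}\right) + Q = \left(400 + \left(47 + \frac{1}{4} \cdot 6 \left(4 + 6\right)\right)\right) - 14 = \left(400 + \left(47 + \frac{1}{4} \cdot 6 \cdot 10\right)\right) - 14 = \left(400 + \left(47 + 15\right)\right) - 14 = \left(400 + 62\right) - 14 = 462 - 14 = 448$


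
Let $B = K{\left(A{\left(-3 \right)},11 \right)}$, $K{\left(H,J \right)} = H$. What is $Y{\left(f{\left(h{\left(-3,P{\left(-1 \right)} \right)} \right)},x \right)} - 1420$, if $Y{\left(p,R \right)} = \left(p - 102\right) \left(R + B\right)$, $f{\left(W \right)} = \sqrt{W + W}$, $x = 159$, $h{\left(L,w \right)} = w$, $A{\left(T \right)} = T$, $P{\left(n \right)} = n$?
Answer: $-17332 + 156 i \sqrt{2} \approx -17332.0 + 220.62 i$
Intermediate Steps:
$f{\left(W \right)} = \sqrt{2} \sqrt{W}$ ($f{\left(W \right)} = \sqrt{2 W} = \sqrt{2} \sqrt{W}$)
$B = -3$
$Y{\left(p,R \right)} = \left(-102 + p\right) \left(-3 + R\right)$ ($Y{\left(p,R \right)} = \left(p - 102\right) \left(R - 3\right) = \left(-102 + p\right) \left(-3 + R\right)$)
$Y{\left(f{\left(h{\left(-3,P{\left(-1 \right)} \right)} \right)},x \right)} - 1420 = \left(306 - 16218 - 3 \sqrt{2} \sqrt{-1} + 159 \sqrt{2} \sqrt{-1}\right) - 1420 = \left(306 - 16218 - 3 \sqrt{2} i + 159 \sqrt{2} i\right) - 1420 = \left(306 - 16218 - 3 i \sqrt{2} + 159 i \sqrt{2}\right) - 1420 = \left(-15912 + 156 i \sqrt{2}\right) - 1420 = -17332 + 156 i \sqrt{2}$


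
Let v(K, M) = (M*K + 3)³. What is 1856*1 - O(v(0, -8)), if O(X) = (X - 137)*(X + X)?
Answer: 7796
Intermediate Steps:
v(K, M) = (3 + K*M)³ (v(K, M) = (K*M + 3)³ = (3 + K*M)³)
O(X) = 2*X*(-137 + X) (O(X) = (-137 + X)*(2*X) = 2*X*(-137 + X))
1856*1 - O(v(0, -8)) = 1856*1 - 2*(3 + 0*(-8))³*(-137 + (3 + 0*(-8))³) = 1856 - 2*(3 + 0)³*(-137 + (3 + 0)³) = 1856 - 2*3³*(-137 + 3³) = 1856 - 2*27*(-137 + 27) = 1856 - 2*27*(-110) = 1856 - 1*(-5940) = 1856 + 5940 = 7796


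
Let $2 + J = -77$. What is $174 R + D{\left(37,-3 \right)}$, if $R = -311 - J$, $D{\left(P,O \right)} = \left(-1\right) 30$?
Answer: $-40398$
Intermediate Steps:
$J = -79$ ($J = -2 - 77 = -79$)
$D{\left(P,O \right)} = -30$
$R = -232$ ($R = -311 - -79 = -311 + 79 = -232$)
$174 R + D{\left(37,-3 \right)} = 174 \left(-232\right) - 30 = -40368 - 30 = -40398$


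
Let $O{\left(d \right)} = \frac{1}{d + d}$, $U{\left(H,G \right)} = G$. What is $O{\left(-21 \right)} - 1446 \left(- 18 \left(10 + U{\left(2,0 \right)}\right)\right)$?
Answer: $\frac{10931759}{42} \approx 2.6028 \cdot 10^{5}$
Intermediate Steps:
$O{\left(d \right)} = \frac{1}{2 d}$
$O{\left(-21 \right)} - 1446 \left(- 18 \left(10 + U{\left(2,0 \right)}\right)\right) = \frac{1}{2 \left(-21\right)} - 1446 \left(- 18 \left(10 + 0\right)\right) = \frac{1}{2} \left(- \frac{1}{21}\right) - 1446 \left(\left(-18\right) 10\right) = - \frac{1}{42} - -260280 = - \frac{1}{42} + 260280 = \frac{10931759}{42}$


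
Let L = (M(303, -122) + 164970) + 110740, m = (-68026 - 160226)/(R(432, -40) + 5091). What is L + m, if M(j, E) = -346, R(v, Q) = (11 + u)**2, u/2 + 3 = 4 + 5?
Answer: 386829357/1405 ≈ 2.7532e+5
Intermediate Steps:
u = 12 (u = -6 + 2*(4 + 5) = -6 + 2*9 = -6 + 18 = 12)
R(v, Q) = 529 (R(v, Q) = (11 + 12)**2 = 23**2 = 529)
m = -57063/1405 (m = (-68026 - 160226)/(529 + 5091) = -228252/5620 = -228252*1/5620 = -57063/1405 ≈ -40.614)
L = 275364 (L = (-346 + 164970) + 110740 = 164624 + 110740 = 275364)
L + m = 275364 - 57063/1405 = 386829357/1405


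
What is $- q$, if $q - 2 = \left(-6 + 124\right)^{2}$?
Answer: $-13926$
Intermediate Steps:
$q = 13926$ ($q = 2 + \left(-6 + 124\right)^{2} = 2 + 118^{2} = 2 + 13924 = 13926$)
$- q = \left(-1\right) 13926 = -13926$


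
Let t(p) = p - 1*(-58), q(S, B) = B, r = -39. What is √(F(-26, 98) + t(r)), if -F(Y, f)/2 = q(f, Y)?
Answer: √71 ≈ 8.4261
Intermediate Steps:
F(Y, f) = -2*Y
t(p) = 58 + p (t(p) = p + 58 = 58 + p)
√(F(-26, 98) + t(r)) = √(-2*(-26) + (58 - 39)) = √(52 + 19) = √71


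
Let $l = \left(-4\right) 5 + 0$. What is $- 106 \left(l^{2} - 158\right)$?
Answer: $-25652$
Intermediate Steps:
$l = -20$ ($l = -20 + 0 = -20$)
$- 106 \left(l^{2} - 158\right) = - 106 \left(\left(-20\right)^{2} - 158\right) = - 106 \left(400 - 158\right) = \left(-106\right) 242 = -25652$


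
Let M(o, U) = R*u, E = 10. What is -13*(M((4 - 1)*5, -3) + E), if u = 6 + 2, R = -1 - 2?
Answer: 182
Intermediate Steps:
R = -3
u = 8
M(o, U) = -24 (M(o, U) = -3*8 = -24)
-13*(M((4 - 1)*5, -3) + E) = -13*(-24 + 10) = -13*(-14) = 182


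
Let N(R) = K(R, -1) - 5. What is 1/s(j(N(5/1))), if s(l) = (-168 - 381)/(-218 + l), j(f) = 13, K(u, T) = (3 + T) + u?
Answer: 205/549 ≈ 0.37341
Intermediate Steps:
K(u, T) = 3 + T + u
N(R) = -3 + R (N(R) = (3 - 1 + R) - 5 = (2 + R) - 5 = -3 + R)
s(l) = -549/(-218 + l)
1/s(j(N(5/1))) = 1/(-549/(-218 + 13)) = 1/(-549/(-205)) = 1/(-549*(-1/205)) = 1/(549/205) = 205/549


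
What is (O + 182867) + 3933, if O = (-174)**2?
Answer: 217076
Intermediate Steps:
O = 30276
(O + 182867) + 3933 = (30276 + 182867) + 3933 = 213143 + 3933 = 217076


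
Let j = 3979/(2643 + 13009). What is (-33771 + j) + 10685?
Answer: -361338093/15652 ≈ -23086.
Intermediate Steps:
j = 3979/15652 ≈ 0.25422
(-33771 + j) + 10685 = (-33771 + 3979/15652) + 10685 = -528579713/15652 + 10685 = -361338093/15652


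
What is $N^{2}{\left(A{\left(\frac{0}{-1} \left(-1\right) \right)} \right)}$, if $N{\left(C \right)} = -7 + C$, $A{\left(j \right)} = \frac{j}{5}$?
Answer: $49$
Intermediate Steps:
$A{\left(j \right)} = \frac{j}{5}$ ($A{\left(j \right)} = j \frac{1}{5} = \frac{j}{5}$)
$N^{2}{\left(A{\left(\frac{0}{-1} \left(-1\right) \right)} \right)} = \left(-7 + \frac{\frac{0}{-1} \left(-1\right)}{5}\right)^{2} = \left(-7 + \frac{0 \left(-1\right) \left(-1\right)}{5}\right)^{2} = \left(-7 + \frac{0 \left(-1\right)}{5}\right)^{2} = \left(-7 + \frac{1}{5} \cdot 0\right)^{2} = \left(-7 + 0\right)^{2} = \left(-7\right)^{2} = 49$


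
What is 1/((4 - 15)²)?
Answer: 1/121 ≈ 0.0082645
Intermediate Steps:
1/((4 - 15)²) = 1/((-11)²) = 1/121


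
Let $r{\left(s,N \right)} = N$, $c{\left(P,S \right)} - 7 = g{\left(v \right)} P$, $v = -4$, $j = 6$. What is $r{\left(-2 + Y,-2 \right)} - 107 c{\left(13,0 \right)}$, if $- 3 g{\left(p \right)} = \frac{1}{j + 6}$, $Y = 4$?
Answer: $- \frac{25645}{36} \approx -712.36$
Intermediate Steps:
$g{\left(p \right)} = - \frac{1}{36}$ ($g{\left(p \right)} = - \frac{1}{3 \left(6 + 6\right)} = - \frac{1}{3 \cdot 12} = \left(- \frac{1}{3}\right) \frac{1}{12} = - \frac{1}{36}$)
$c{\left(P,S \right)} = 7 - \frac{P}{36}$
$r{\left(-2 + Y,-2 \right)} - 107 c{\left(13,0 \right)} = -2 - 107 \left(7 - \frac{13}{36}\right) = -2 - \frac{25573}{36} = - \frac{25645}{36}$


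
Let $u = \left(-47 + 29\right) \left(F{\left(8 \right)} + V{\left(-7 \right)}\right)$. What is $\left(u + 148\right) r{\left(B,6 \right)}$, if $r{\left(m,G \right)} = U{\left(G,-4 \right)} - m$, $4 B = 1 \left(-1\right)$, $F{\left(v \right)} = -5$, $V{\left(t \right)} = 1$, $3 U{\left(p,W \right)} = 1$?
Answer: $\frac{385}{3} \approx 128.33$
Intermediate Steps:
$U{\left(p,W \right)} = \frac{1}{3}$ ($U{\left(p,W \right)} = \frac{1}{3} \cdot 1 = \frac{1}{3}$)
$B = - \frac{1}{4}$ ($B = \frac{1 \left(-1\right)}{4} = \frac{1}{4} \left(-1\right) = - \frac{1}{4} \approx -0.25$)
$r{\left(m,G \right)} = \frac{1}{3} - m$
$u = 72$ ($u = \left(-47 + 29\right) \left(-5 + 1\right) = \left(-18\right) \left(-4\right) = 72$)
$\left(u + 148\right) r{\left(B,6 \right)} = \left(72 + 148\right) \left(\frac{1}{3} - - \frac{1}{4}\right) = 220 \left(\frac{1}{3} + \frac{1}{4}\right) = 220 \cdot \frac{7}{12} = \frac{385}{3}$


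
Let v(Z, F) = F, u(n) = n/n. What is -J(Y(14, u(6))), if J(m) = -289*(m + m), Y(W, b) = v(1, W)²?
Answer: 113288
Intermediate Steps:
u(n) = 1
Y(W, b) = W²
J(m) = -578*m
-J(Y(14, u(6))) = -(-578)*14² = -(-578)*196 = -1*(-113288) = 113288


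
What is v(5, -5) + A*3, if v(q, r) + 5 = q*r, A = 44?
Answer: 102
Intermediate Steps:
v(q, r) = -5 + q*r
v(5, -5) + A*3 = (-5 + 5*(-5)) + 44*3 = (-5 - 25) + 132 = -30 + 132 = 102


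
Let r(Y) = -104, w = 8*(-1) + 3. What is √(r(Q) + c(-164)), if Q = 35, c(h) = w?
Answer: I*√109 ≈ 10.44*I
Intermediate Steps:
w = -5 (w = -8 + 3 = -5)
c(h) = -5
√(r(Q) + c(-164)) = √(-104 - 5) = √(-109) = I*√109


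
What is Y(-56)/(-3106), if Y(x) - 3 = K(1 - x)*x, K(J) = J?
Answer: 3189/3106 ≈ 1.0267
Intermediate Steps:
Y(x) = 3 + x*(1 - x) (Y(x) = 3 + (1 - x)*x = 3 + x*(1 - x))
Y(-56)/(-3106) = (3 - 1*(-56)*(-1 - 56))/(-3106) = (3 - 1*(-56)*(-57))*(-1/3106) = (3 - 3192)*(-1/3106) = -3189*(-1/3106) = 3189/3106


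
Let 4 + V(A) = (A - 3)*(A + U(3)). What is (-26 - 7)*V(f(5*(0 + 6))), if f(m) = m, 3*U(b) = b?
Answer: -27489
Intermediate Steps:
U(b) = b/3
V(A) = -4 + (1 + A)*(-3 + A) (V(A) = -4 + (A - 3)*(A + (1/3)*3) = -4 + (-3 + A)*(A + 1) = -4 + (-3 + A)*(1 + A) = -4 + (1 + A)*(-3 + A))
(-26 - 7)*V(f(5*(0 + 6))) = (-26 - 7)*(-7 + (5*(0 + 6))**2 - 10*(0 + 6)) = -33*(-7 + (5*6)**2 - 10*6) = -33*(-7 + 30**2 - 2*30) = -33*(-7 + 900 - 60) = -33*833 = -27489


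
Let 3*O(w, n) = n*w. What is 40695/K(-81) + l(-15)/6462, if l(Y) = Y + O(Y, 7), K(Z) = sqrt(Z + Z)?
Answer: -25/3231 - 13565*I*sqrt(2)/6 ≈ -0.0077375 - 3197.3*I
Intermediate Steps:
O(w, n) = n*w/3 (O(w, n) = (n*w)/3 = n*w/3)
K(Z) = sqrt(2)*sqrt(Z) (K(Z) = sqrt(2*Z) = sqrt(2)*sqrt(Z))
l(Y) = 10*Y/3 (l(Y) = Y + (1/3)*7*Y = Y + 7*Y/3 = 10*Y/3)
40695/K(-81) + l(-15)/6462 = 40695/((sqrt(2)*sqrt(-81))) + ((10/3)*(-15))/6462 = 40695/((sqrt(2)*(9*I))) - 50*1/6462 = 40695/((9*I*sqrt(2))) - 25/3231 = 40695*(-I*sqrt(2)/18) - 25/3231 = -13565*I*sqrt(2)/6 - 25/3231 = -25/3231 - 13565*I*sqrt(2)/6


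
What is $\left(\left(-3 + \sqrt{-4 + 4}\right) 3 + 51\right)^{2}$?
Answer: $1764$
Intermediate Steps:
$\left(\left(-3 + \sqrt{-4 + 4}\right) 3 + 51\right)^{2} = \left(\left(-3 + \sqrt{0}\right) 3 + 51\right)^{2} = \left(\left(-3 + 0\right) 3 + 51\right)^{2} = \left(\left(-3\right) 3 + 51\right)^{2} = \left(-9 + 51\right)^{2} = 42^{2} = 1764$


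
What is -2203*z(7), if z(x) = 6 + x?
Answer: -28639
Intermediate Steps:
-2203*z(7) = -2203*(6 + 7) = -2203*13 = -28639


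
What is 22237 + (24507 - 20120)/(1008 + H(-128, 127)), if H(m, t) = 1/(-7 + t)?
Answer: 2690336197/120961 ≈ 22241.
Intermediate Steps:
22237 + (24507 - 20120)/(1008 + H(-128, 127)) = 22237 + (24507 - 20120)/(1008 + 1/(-7 + 127)) = 22237 + 4387/(1008 + 1/120) = 22237 + 4387/(120961/120) = 22237 + 4387*(120/120961) = 22237 + 526440/120961 = 2690336197/120961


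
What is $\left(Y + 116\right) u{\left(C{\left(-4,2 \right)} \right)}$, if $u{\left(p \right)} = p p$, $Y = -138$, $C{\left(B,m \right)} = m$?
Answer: $-88$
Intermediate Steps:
$u{\left(p \right)} = p^{2}$
$\left(Y + 116\right) u{\left(C{\left(-4,2 \right)} \right)} = \left(-138 + 116\right) 2^{2} = \left(-22\right) 4 = -88$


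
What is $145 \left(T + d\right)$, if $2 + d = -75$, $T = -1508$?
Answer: $-229825$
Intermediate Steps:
$d = -77$ ($d = -2 - 75 = -77$)
$145 \left(T + d\right) = 145 \left(-1508 - 77\right) = 145 \left(-1585\right) = -229825$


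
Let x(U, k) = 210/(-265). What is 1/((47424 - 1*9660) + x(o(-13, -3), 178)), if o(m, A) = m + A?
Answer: 53/2001450 ≈ 2.6481e-5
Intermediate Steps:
o(m, A) = A + m
x(U, k) = -42/53 (x(U, k) = 210*(-1/265) = -42/53)
1/((47424 - 1*9660) + x(o(-13, -3), 178)) = 1/((47424 - 1*9660) - 42/53) = 1/((47424 - 9660) - 42/53) = 1/(37764 - 42/53) = 1/(2001450/53) = 53/2001450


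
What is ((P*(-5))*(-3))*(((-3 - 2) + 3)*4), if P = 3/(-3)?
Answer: 120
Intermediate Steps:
P = -1 (P = 3*(-⅓) = -1)
((P*(-5))*(-3))*(((-3 - 2) + 3)*4) = (-1*(-5)*(-3))*(((-3 - 2) + 3)*4) = (5*(-3))*((-5 + 3)*4) = -(-30)*4 = -15*(-8) = 120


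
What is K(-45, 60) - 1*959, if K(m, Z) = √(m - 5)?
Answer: -959 + 5*I*√2 ≈ -959.0 + 7.0711*I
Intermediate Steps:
K(m, Z) = √(-5 + m)
K(-45, 60) - 1*959 = √(-5 - 45) - 1*959 = √(-50) - 959 = 5*I*√2 - 959 = -959 + 5*I*√2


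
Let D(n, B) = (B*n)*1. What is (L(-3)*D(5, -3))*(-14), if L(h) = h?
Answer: -630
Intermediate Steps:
D(n, B) = B*n
(L(-3)*D(5, -3))*(-14) = -(-9)*5*(-14) = -3*(-15)*(-14) = 45*(-14) = -630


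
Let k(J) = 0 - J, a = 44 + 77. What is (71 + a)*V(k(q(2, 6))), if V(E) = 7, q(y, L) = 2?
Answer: 1344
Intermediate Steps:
a = 121
k(J) = -J
(71 + a)*V(k(q(2, 6))) = (71 + 121)*7 = 192*7 = 1344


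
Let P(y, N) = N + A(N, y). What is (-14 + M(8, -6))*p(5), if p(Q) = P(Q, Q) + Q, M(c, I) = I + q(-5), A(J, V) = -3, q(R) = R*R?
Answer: 35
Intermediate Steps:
q(R) = R²
M(c, I) = 25 + I (M(c, I) = I + (-5)² = I + 25 = 25 + I)
P(y, N) = -3 + N (P(y, N) = N - 3 = -3 + N)
p(Q) = -3 + 2*Q (p(Q) = (-3 + Q) + Q = -3 + 2*Q)
(-14 + M(8, -6))*p(5) = (-14 + (25 - 6))*(-3 + 2*5) = (-14 + 19)*(-3 + 10) = 5*7 = 35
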